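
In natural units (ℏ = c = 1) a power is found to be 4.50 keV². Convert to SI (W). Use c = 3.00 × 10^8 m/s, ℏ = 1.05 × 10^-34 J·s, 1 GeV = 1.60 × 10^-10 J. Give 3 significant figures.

1.10 × 10^3 W

Power is [E]/[T] = [E]²/ℏ.
1 GeV² → 1/ℏ × (1 GeV in J)² = 2.44 × 10^14 W.
Convert the energy scale: 4.50 keV² = 4.50 × 10^-12 GeV².
Result: 4.50 × 10^-12 × 2.44 × 10^14 = 1.10 × 10^3 W.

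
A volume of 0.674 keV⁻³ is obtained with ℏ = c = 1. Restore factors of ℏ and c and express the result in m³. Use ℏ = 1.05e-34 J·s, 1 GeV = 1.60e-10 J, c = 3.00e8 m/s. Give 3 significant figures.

5.14e-30 m³

Volume is [L]³ = [E]⁻³·(ℏc)³.
1 GeV⁻³ → (ℏc)³ × (1 GeV in J)⁻³ = 7.63e-48 m³.
Convert the energy scale: 0.674 keV⁻³ = 6.74e17 GeV⁻³.
Result: 6.74e17 × 7.63e-48 = 5.14e-30 m³.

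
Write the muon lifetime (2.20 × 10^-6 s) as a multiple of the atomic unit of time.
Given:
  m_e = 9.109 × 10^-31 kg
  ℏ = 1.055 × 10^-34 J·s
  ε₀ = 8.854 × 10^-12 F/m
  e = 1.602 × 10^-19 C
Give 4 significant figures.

9.080 × 10^10

atomic unit of time: τ_au = (4πε₀)²ℏ³/(m_e e⁴) = 2.423 × 10^-17 s.
2.20 × 10^-6 / 2.423 × 10^-17 = 9.080 × 10^10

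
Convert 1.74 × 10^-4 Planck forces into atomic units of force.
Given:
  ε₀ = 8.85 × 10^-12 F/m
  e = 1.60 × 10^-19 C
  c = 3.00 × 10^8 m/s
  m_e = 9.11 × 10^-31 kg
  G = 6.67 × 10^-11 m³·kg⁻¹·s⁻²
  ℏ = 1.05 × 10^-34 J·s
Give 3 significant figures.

2.54 × 10^47

Planck force: F_P = c⁴/G = 1.21 × 10^44 N
atomic unit of force: F_au = E_h/a₀ = m_e²e⁶/((4πε₀)³ℏ⁴) = 8.33 × 10^-8 N
1.74 × 10^-4 × 1.21 × 10^44 / 8.33 × 10^-8 = 2.54 × 10^47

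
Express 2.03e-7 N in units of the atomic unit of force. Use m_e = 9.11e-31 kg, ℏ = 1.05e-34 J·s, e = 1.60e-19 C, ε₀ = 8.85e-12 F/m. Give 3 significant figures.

atomic unit of force: F_au = E_h/a₀ = m_e²e⁶/((4πε₀)³ℏ⁴) = 8.33e-8 N.
2.03e-7 / 8.33e-8 = 2.44

2.44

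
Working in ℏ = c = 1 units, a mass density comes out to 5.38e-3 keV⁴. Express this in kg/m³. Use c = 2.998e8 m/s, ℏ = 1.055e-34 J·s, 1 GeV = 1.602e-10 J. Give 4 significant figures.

1.246e-6 kg/m³

Mass density is [E]/(c²[L]³) = [E]⁴/(ℏ³c⁵).
1 GeV⁴ → 1/(ℏ³c⁵) × (1 GeV in J)⁴ = 2.316e20 kg/m³.
Convert the energy scale: 5.38e-3 keV⁴ = 5.38e-27 GeV⁴.
Result: 5.38e-27 × 2.316e20 = 1.246e-6 kg/m³.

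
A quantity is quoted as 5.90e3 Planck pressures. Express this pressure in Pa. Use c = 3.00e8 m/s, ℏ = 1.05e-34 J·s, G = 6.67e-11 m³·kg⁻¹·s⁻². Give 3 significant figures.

2.76e117 Pa

One Planck pressure: p_P = c⁷/(ℏG²) = 4.68e113 Pa.
5.90e3 × 4.68e113 Pa = 2.76e117 Pa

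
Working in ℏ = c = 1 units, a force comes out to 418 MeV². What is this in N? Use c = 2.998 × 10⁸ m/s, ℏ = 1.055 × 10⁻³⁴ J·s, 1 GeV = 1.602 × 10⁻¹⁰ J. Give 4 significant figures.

Force is [E]/[L] = [E]²/(ℏc); restore (ℏc)⁻¹.
1 GeV² → 1/(ℏc) × (1 GeV in J)² = 8.114 × 10⁵ N.
Convert the energy scale: 418 MeV² = 4.18 × 10⁻⁴ GeV².
Result: 4.18 × 10⁻⁴ × 8.114 × 10⁵ = 339.2 N.

339.2 N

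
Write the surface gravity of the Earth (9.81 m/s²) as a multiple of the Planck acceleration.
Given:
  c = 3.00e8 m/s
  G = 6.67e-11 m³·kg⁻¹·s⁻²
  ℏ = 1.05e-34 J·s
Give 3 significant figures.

Planck acceleration: a_P = √(c⁷/(ℏG)) = 5.59e51 m/s².
9.81 / 5.59e51 = 1.76e-51

1.76e-51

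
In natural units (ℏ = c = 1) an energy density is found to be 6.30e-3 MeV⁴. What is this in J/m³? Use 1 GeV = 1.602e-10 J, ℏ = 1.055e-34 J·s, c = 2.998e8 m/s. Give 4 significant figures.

1.311e23 J/m³

[E]/[L]³ = [E]⁴/(ℏc)³; restore (ℏc)⁻³.
1 GeV⁴ → 1/(ℏc)³ × (1 GeV in J)⁴ = 2.082e37 J/m³.
Convert the energy scale: 6.30e-3 MeV⁴ = 6.30e-15 GeV⁴.
Result: 6.30e-15 × 2.082e37 = 1.311e23 J/m³.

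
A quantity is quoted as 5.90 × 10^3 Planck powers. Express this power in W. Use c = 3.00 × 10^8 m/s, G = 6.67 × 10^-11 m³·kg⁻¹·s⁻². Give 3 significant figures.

2.15 × 10^56 W

One Planck power: P_P = c⁵/G = 3.64 × 10^52 W.
5.90 × 10^3 × 3.64 × 10^52 W = 2.15 × 10^56 W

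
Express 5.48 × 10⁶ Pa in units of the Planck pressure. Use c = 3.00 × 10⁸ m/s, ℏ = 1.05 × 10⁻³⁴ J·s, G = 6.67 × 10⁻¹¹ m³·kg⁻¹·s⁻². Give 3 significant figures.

1.17 × 10⁻¹⁰⁷

Planck pressure: p_P = c⁷/(ℏG²) = 4.68 × 10¹¹³ Pa.
5.48 × 10⁶ / 4.68 × 10¹¹³ = 1.17 × 10⁻¹⁰⁷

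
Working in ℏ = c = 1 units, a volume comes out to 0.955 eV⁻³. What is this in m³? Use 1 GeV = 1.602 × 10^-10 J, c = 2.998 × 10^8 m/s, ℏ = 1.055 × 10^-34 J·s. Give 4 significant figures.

7.350 × 10^-21 m³

Volume is [L]³ = [E]⁻³·(ℏc)³.
1 GeV⁻³ → (ℏc)³ × (1 GeV in J)⁻³ = 7.696 × 10^-48 m³.
Convert the energy scale: 0.955 eV⁻³ = 9.55 × 10^26 GeV⁻³.
Result: 9.55 × 10^26 × 7.696 × 10^-48 = 7.350 × 10^-21 m³.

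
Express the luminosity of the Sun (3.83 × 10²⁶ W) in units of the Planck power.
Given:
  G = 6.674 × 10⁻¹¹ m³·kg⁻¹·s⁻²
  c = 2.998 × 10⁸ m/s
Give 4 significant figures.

1.055 × 10⁻²⁶

Planck power: P_P = c⁵/G = 3.629 × 10⁵² W.
3.83 × 10²⁶ / 3.629 × 10⁵² = 1.055 × 10⁻²⁶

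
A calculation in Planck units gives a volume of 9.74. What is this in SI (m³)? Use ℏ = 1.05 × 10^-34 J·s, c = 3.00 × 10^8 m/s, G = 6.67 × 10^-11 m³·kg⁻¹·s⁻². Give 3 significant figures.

One Planck volume: V_P = (ℏG/c³)^(3/2) = 4.18 × 10^-105 m³.
9.74 × 4.18 × 10^-105 m³ = 4.07 × 10^-104 m³

4.07 × 10^-104 m³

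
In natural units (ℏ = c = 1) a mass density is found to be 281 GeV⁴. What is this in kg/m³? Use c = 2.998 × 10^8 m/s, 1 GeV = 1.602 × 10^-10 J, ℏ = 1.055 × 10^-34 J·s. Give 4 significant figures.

Mass density is [E]/(c²[L]³) = [E]⁴/(ℏ³c⁵).
1 GeV⁴ → 1/(ℏ³c⁵) × (1 GeV in J)⁴ = 2.316 × 10^20 kg/m³.
Result: 281 × 2.316 × 10^20 = 6.508 × 10^22 kg/m³.

6.508 × 10^22 kg/m³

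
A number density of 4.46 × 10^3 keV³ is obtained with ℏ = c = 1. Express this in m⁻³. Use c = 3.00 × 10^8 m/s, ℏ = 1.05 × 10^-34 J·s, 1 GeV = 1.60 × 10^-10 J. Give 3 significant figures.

Number density is [L]⁻³ = [E]³/(ℏc)³.
1 GeV³ → 1/(ℏc)³ × (1 GeV in J)³ = 1.31 × 10^47 m⁻³.
Convert the energy scale: 4.46 × 10^3 keV³ = 4.46 × 10^-15 GeV³.
Result: 4.46 × 10^-15 × 1.31 × 10^47 = 5.84 × 10^32 m⁻³.

5.84 × 10^32 m⁻³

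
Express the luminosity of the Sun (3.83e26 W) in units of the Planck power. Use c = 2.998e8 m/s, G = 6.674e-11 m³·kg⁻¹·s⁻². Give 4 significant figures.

1.055e-26

Planck power: P_P = c⁵/G = 3.629e52 W.
3.83e26 / 3.629e52 = 1.055e-26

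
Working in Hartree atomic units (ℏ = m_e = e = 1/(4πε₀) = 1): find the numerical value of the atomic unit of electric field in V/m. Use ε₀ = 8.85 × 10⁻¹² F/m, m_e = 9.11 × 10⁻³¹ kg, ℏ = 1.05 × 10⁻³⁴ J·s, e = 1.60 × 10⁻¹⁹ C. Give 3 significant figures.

Dimensional analysis gives E_au = E_h/(e a₀) = m_e²e⁵/((4πε₀)³ℏ⁴).
E_h = 4.38 × 10⁻¹⁸ J
a₀ = 5.26 × 10⁻¹¹ m
E_h/(e·a₀) = 5.20 × 10¹¹ V/m

5.20 × 10¹¹ V/m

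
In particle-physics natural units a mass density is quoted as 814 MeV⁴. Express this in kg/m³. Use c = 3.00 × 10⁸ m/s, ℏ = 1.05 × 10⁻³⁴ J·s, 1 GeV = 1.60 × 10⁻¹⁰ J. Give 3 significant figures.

Mass density is [E]/(c²[L]³) = [E]⁴/(ℏ³c⁵).
1 GeV⁴ → 1/(ℏ³c⁵) × (1 GeV in J)⁴ = 2.33 × 10²⁰ kg/m³.
Convert the energy scale: 814 MeV⁴ = 8.14 × 10⁻¹⁰ GeV⁴.
Result: 8.14 × 10⁻¹⁰ × 2.33 × 10²⁰ = 1.90 × 10¹¹ kg/m³.

1.90 × 10¹¹ kg/m³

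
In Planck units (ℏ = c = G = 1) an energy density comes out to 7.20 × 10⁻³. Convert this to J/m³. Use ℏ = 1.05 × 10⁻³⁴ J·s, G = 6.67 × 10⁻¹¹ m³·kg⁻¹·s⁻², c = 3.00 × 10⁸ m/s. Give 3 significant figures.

3.37 × 10¹¹¹ J/m³

One Planck energy density: u_P = c⁷/(ℏG²) = 4.68 × 10¹¹³ J/m³.
7.20 × 10⁻³ × 4.68 × 10¹¹³ J/m³ = 3.37 × 10¹¹¹ J/m³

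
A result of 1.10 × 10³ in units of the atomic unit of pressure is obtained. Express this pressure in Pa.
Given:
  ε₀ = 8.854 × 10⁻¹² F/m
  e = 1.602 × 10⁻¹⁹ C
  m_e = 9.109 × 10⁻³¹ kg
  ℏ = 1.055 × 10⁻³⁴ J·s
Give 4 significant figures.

3.222 × 10¹⁶ Pa

One atomic unit of pressure: P_au = E_h/a₀³ = m_e⁴e¹⁰/((4πε₀)⁵ℏ⁸) = 2.929 × 10¹³ Pa.
1.10 × 10³ × 2.929 × 10¹³ Pa = 3.222 × 10¹⁶ Pa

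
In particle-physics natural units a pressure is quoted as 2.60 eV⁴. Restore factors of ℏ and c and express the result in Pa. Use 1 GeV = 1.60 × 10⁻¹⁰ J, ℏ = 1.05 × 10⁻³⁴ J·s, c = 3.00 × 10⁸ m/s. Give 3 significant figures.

Pressure is [E]/[L]³ = [E]⁴/(ℏc)³.
1 GeV⁴ → 1/(ℏc)³ × (1 GeV in J)⁴ = 2.10 × 10³⁷ Pa.
Convert the energy scale: 2.60 eV⁴ = 2.60 × 10⁻³⁶ GeV⁴.
Result: 2.60 × 10⁻³⁶ × 2.10 × 10³⁷ = 54.5 Pa.

54.5 Pa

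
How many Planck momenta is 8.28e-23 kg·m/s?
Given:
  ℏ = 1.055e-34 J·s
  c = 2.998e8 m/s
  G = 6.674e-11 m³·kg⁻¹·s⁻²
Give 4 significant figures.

Planck momentum: p_P = √(ℏc³/G) = 6.527 kg·m/s.
8.28e-23 / 6.527 = 1.269e-23

1.269e-23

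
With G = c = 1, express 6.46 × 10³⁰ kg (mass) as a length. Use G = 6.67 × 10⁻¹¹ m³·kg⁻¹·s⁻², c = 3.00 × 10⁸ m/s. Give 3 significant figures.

In G = c = 1 units mass has dimensions of length; the conversion factor is G/c².
6.46 × 10³⁰ kg × (G/c²) = 4.79 × 10³ m

4.79 × 10³ m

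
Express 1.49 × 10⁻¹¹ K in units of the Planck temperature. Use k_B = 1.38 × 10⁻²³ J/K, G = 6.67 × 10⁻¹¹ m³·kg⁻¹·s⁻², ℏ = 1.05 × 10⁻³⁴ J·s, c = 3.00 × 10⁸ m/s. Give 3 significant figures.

1.05 × 10⁻⁴³

Planck temperature: T_P = √(ℏc⁵/G) / k_B = 1.42 × 10³² K.
1.49 × 10⁻¹¹ / 1.42 × 10³² = 1.05 × 10⁻⁴³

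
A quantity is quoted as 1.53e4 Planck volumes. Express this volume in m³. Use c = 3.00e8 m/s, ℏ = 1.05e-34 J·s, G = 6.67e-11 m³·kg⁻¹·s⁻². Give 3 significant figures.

One Planck volume: V_P = (ℏG/c³)^(3/2) = 4.18e-105 m³.
1.53e4 × 4.18e-105 m³ = 6.39e-101 m³

6.39e-101 m³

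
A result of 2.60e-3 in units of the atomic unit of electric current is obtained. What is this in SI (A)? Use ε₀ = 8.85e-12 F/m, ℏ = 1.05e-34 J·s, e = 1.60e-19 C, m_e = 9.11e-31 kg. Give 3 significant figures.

1.73e-5 A

One atomic unit of electric current: I_au = e E_h/ℏ = m_e e⁵/((4πε₀)²ℏ³) = 6.67e-3 A.
2.60e-3 × 6.67e-3 A = 1.73e-5 A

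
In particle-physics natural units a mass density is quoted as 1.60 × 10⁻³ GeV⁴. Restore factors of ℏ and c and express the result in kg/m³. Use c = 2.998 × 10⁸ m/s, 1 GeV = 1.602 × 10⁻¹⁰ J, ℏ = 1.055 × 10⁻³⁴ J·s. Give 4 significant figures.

3.706 × 10¹⁷ kg/m³

Mass density is [E]/(c²[L]³) = [E]⁴/(ℏ³c⁵).
1 GeV⁴ → 1/(ℏ³c⁵) × (1 GeV in J)⁴ = 2.316 × 10²⁰ kg/m³.
Result: 1.60 × 10⁻³ × 2.316 × 10²⁰ = 3.706 × 10¹⁷ kg/m³.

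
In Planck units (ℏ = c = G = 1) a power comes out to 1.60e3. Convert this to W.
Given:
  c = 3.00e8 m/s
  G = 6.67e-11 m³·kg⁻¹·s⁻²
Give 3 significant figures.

5.83e55 W

One Planck power: P_P = c⁵/G = 3.64e52 W.
1.60e3 × 3.64e52 W = 5.83e55 W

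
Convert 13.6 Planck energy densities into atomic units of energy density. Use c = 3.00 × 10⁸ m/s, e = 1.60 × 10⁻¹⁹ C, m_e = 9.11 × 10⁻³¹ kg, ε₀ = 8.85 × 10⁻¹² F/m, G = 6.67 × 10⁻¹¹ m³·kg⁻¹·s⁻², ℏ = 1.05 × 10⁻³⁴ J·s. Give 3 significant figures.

Planck energy density: u_P = c⁷/(ℏG²) = 4.68 × 10¹¹³ J/m³
atomic unit of energy density: u_au = E_h/a₀³ = m_e⁴e¹⁰/((4πε₀)⁵ℏ⁸) = 3.01 × 10¹³ J/m³
13.6 × 4.68 × 10¹¹³ / 3.01 × 10¹³ = 2.11 × 10¹⁰¹

2.11 × 10¹⁰¹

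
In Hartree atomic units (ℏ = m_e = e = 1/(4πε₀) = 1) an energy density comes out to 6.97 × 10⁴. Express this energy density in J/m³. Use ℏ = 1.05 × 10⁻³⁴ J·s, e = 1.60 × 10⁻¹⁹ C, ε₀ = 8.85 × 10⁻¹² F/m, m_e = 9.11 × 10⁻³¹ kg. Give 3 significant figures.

2.10 × 10¹⁸ J/m³

One atomic unit of energy density: u_au = E_h/a₀³ = m_e⁴e¹⁰/((4πε₀)⁵ℏ⁸) = 3.01 × 10¹³ J/m³.
6.97 × 10⁴ × 3.01 × 10¹³ J/m³ = 2.10 × 10¹⁸ J/m³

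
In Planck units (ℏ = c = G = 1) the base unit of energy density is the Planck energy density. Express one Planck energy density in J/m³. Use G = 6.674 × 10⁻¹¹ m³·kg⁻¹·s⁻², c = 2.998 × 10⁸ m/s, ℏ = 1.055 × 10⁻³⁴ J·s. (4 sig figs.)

u_P = c⁷/(ℏG²)
  = 2.177 × 10⁵⁹ / 4.699 × 10⁻⁵⁵
  = 4.632 × 10¹¹³ J/m³

4.632 × 10¹¹³ J/m³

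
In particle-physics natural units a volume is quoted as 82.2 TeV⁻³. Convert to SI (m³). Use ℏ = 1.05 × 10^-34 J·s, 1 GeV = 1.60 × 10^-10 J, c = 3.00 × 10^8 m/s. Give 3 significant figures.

6.27 × 10^-55 m³

Volume is [L]³ = [E]⁻³·(ℏc)³.
1 GeV⁻³ → (ℏc)³ × (1 GeV in J)⁻³ = 7.63 × 10^-48 m³.
Convert the energy scale: 82.2 TeV⁻³ = 8.22 × 10^-8 GeV⁻³.
Result: 8.22 × 10^-8 × 7.63 × 10^-48 = 6.27 × 10^-55 m³.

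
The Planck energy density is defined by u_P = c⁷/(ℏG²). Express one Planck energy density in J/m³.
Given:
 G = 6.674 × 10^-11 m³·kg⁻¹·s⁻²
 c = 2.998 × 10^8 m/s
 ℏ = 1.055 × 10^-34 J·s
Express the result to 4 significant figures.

4.632 × 10^113 J/m³

u_P = c⁷/(ℏG²)
  = 2.177 × 10^59 / 4.699 × 10^-55
  = 4.632 × 10^113 J/m³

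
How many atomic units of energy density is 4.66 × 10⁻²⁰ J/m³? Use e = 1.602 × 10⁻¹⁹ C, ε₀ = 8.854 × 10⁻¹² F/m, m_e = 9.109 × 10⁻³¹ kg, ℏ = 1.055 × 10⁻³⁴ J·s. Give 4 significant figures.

1.591 × 10⁻³³

atomic unit of energy density: u_au = E_h/a₀³ = m_e⁴e¹⁰/((4πε₀)⁵ℏ⁸) = 2.929 × 10¹³ J/m³.
4.66 × 10⁻²⁰ / 2.929 × 10¹³ = 1.591 × 10⁻³³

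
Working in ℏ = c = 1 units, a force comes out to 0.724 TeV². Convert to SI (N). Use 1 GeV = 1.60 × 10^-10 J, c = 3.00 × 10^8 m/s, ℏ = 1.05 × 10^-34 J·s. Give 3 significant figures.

5.88 × 10^11 N

Force is [E]/[L] = [E]²/(ℏc); restore (ℏc)⁻¹.
1 GeV² → 1/(ℏc) × (1 GeV in J)² = 8.13 × 10^5 N.
Convert the energy scale: 0.724 TeV² = 7.24 × 10^5 GeV².
Result: 7.24 × 10^5 × 8.13 × 10^5 = 5.88 × 10^11 N.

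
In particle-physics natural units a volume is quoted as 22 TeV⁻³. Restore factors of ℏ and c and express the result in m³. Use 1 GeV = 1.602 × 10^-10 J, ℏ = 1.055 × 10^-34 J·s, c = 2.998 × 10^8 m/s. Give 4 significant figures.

1.693 × 10^-55 m³

Volume is [L]³ = [E]⁻³·(ℏc)³.
1 GeV⁻³ → (ℏc)³ × (1 GeV in J)⁻³ = 7.696 × 10^-48 m³.
Convert the energy scale: 22 TeV⁻³ = 2.20 × 10^-8 GeV⁻³.
Result: 2.20 × 10^-8 × 7.696 × 10^-48 = 1.693 × 10^-55 m³.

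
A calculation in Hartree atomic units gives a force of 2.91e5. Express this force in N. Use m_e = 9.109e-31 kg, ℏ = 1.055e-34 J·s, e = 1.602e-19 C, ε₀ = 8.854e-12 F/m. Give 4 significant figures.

One atomic unit of force: F_au = E_h/a₀ = m_e²e⁶/((4πε₀)³ℏ⁴) = 8.220e-8 N.
2.91e5 × 8.220e-8 N = 0.02392 N

0.02392 N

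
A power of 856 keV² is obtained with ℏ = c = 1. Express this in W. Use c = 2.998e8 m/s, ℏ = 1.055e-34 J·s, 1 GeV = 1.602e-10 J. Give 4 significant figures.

2.082e5 W

Power is [E]/[T] = [E]²/ℏ.
1 GeV² → 1/ℏ × (1 GeV in J)² = 2.433e14 W.
Convert the energy scale: 856 keV² = 8.56e-10 GeV².
Result: 8.56e-10 × 2.433e14 = 2.082e5 W.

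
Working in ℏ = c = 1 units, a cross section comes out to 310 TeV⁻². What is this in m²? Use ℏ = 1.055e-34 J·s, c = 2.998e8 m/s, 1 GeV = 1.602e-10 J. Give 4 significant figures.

1.208e-35 m²

Area is [L]² = [E]⁻²·(ℏc)²; restore (ℏc)².
1 GeV⁻² → (ℏc)² × (1 GeV in J)⁻² = 3.898e-32 m².
Convert the energy scale: 310 TeV⁻² = 3.10e-4 GeV⁻².
Result: 3.10e-4 × 3.898e-32 = 1.208e-35 m².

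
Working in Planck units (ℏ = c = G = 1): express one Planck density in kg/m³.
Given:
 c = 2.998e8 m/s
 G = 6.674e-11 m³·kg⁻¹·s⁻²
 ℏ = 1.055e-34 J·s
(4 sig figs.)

Dimensional analysis gives ρ_P = c⁵/(ℏG²).
  = 2.422e42 / 4.699e-55
  = 5.154e96 kg/m³

5.154e96 kg/m³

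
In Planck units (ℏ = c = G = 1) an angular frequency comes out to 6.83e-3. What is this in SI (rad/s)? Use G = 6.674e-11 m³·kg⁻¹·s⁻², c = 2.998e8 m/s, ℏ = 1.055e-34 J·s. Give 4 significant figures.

One Planck angular frequency: ω_P = √(c⁵/(ℏG)) = 1.855e43 rad/s.
6.83e-3 × 1.855e43 rad/s = 1.267e41 rad/s

1.267e41 rad/s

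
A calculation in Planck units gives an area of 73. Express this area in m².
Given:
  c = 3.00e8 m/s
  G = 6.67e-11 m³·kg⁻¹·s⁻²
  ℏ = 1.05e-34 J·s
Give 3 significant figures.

1.89e-68 m²

One Planck area: A_P = ℏG/c³ = 2.59e-70 m².
73 × 2.59e-70 m² = 1.89e-68 m²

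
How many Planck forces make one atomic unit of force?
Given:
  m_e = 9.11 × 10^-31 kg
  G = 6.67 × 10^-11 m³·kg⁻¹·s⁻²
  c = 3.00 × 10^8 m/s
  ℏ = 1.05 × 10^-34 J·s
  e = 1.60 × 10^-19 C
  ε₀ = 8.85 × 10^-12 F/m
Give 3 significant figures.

atomic unit of force: F_au = E_h/a₀ = m_e²e⁶/((4πε₀)³ℏ⁴) = 8.33 × 10^-8 N
Planck force: F_P = c⁴/G = 1.21 × 10^44 N
ratio = 8.33 × 10^-8 / 1.21 × 10^44 = 6.86 × 10^-52

6.86 × 10^-52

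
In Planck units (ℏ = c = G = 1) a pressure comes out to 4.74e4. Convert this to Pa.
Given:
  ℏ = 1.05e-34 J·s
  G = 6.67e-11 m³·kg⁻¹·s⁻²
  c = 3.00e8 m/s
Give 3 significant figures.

One Planck pressure: p_P = c⁷/(ℏG²) = 4.68e113 Pa.
4.74e4 × 4.68e113 Pa = 2.22e118 Pa

2.22e118 Pa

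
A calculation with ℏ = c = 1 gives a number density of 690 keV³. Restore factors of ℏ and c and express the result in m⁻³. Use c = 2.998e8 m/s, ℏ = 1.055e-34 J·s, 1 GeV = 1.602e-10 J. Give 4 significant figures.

8.966e31 m⁻³

Number density is [L]⁻³ = [E]³/(ℏc)³.
1 GeV³ → 1/(ℏc)³ × (1 GeV in J)³ = 1.299e47 m⁻³.
Convert the energy scale: 690 keV³ = 6.90e-16 GeV³.
Result: 6.90e-16 × 1.299e47 = 8.966e31 m⁻³.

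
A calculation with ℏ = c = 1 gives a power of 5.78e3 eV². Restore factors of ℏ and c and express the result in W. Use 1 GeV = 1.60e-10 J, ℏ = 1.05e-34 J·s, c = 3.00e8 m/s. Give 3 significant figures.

1.41 W

Power is [E]/[T] = [E]²/ℏ.
1 GeV² → 1/ℏ × (1 GeV in J)² = 2.44e14 W.
Convert the energy scale: 5.78e3 eV² = 5.78e-15 GeV².
Result: 5.78e-15 × 2.44e14 = 1.41 W.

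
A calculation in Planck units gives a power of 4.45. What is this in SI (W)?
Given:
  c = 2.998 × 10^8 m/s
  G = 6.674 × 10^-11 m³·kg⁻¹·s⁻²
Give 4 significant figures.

One Planck power: P_P = c⁵/G = 3.629 × 10^52 W.
4.45 × 3.629 × 10^52 W = 1.615 × 10^53 W

1.615 × 10^53 W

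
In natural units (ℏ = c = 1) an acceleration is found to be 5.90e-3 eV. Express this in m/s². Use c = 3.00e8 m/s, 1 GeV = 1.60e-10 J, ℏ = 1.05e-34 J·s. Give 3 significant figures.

Acceleration is [L]/[T]² = c·[E]/ℏ.
1 GeV → c/ℏ × (1 GeV in J) = 4.57e32 m/s².
Convert the energy scale: 5.90e-3 eV = 5.90e-12 GeV.
Result: 5.90e-12 × 4.57e32 = 2.70e21 m/s².

2.70e21 m/s²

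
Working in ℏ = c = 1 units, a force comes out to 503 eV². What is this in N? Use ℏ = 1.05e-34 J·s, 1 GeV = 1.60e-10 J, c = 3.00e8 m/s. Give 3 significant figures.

4.09e-10 N

Force is [E]/[L] = [E]²/(ℏc); restore (ℏc)⁻¹.
1 GeV² → 1/(ℏc) × (1 GeV in J)² = 8.13e5 N.
Convert the energy scale: 503 eV² = 5.03e-16 GeV².
Result: 5.03e-16 × 8.13e5 = 4.09e-10 N.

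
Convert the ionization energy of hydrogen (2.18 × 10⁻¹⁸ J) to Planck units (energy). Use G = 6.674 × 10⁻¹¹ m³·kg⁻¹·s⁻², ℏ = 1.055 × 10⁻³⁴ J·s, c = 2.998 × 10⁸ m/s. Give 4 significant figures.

Planck energy: E_P = √(ℏc⁵/G) = 1.957 × 10⁹ J.
2.18 × 10⁻¹⁸ / 1.957 × 10⁹ = 1.114 × 10⁻²⁷

1.114 × 10⁻²⁷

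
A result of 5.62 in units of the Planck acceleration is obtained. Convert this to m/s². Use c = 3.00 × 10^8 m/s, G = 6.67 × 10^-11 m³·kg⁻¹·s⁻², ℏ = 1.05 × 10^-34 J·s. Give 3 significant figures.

One Planck acceleration: a_P = √(c⁷/(ℏG)) = 5.59 × 10^51 m/s².
5.62 × 5.59 × 10^51 m/s² = 3.14 × 10^52 m/s²

3.14 × 10^52 m/s²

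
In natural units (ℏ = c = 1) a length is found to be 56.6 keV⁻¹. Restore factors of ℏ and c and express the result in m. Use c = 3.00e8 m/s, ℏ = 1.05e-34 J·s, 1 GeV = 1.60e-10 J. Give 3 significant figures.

A length is [E]⁻¹ in ℏ=c=1; restore one factor of ℏc.
1 GeV⁻¹ → ℏc × (1 GeV in J)⁻¹ = 1.97e-16 m.
Convert the energy scale: 56.6 keV⁻¹ = 5.66e7 GeV⁻¹.
Result: 5.66e7 × 1.97e-16 = 1.11e-8 m.

1.11e-8 m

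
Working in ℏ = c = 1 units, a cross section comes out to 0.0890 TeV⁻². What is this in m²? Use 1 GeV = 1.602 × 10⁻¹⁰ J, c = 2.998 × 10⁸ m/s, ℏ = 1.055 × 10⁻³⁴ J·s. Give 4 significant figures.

3.469 × 10⁻³⁹ m²

Area is [L]² = [E]⁻²·(ℏc)²; restore (ℏc)².
1 GeV⁻² → (ℏc)² × (1 GeV in J)⁻² = 3.898 × 10⁻³² m².
Convert the energy scale: 0.0890 TeV⁻² = 8.90 × 10⁻⁸ GeV⁻².
Result: 8.90 × 10⁻⁸ × 3.898 × 10⁻³² = 3.469 × 10⁻³⁹ m².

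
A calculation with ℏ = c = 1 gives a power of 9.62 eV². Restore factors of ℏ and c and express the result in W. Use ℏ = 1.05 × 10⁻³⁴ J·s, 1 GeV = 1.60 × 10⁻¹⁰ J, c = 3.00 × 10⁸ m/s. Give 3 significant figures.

Power is [E]/[T] = [E]²/ℏ.
1 GeV² → 1/ℏ × (1 GeV in J)² = 2.44 × 10¹⁴ W.
Convert the energy scale: 9.62 eV² = 9.62 × 10⁻¹⁸ GeV².
Result: 9.62 × 10⁻¹⁸ × 2.44 × 10¹⁴ = 2.35 × 10⁻³ W.

2.35 × 10⁻³ W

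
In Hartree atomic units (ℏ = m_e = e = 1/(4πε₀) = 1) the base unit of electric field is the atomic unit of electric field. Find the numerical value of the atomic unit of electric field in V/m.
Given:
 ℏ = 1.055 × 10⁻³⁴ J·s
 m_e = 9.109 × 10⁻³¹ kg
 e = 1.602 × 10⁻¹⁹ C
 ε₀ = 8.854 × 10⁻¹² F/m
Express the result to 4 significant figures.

E_au = E_h/(e a₀) = m_e²e⁵/((4πε₀)³ℏ⁴)
E_h = 4.354 × 10⁻¹⁸ J
a₀ = 5.297 × 10⁻¹¹ m
E_h/(e·a₀) = 5.131 × 10¹¹ V/m

5.131 × 10¹¹ V/m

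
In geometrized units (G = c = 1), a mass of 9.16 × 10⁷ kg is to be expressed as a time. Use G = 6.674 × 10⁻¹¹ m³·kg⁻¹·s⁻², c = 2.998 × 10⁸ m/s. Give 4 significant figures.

2.269 × 10⁻²⁸ s

Mass → time via G/c³.
9.16 × 10⁷ kg × (G/c³) = 2.269 × 10⁻²⁸ s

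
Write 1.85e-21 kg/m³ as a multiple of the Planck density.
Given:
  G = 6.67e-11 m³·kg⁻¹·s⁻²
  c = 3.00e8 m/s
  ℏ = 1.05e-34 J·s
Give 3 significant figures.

Planck density: ρ_P = c⁵/(ℏG²) = 5.20e96 kg/m³.
1.85e-21 / 5.20e96 = 3.56e-118

3.56e-118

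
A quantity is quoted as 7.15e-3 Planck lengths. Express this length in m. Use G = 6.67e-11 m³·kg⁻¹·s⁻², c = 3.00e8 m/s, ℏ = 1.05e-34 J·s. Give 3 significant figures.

1.15e-37 m

One Planck length: ℓ_P = √(ℏG/c³) = 1.61e-35 m.
7.15e-3 × 1.61e-35 m = 1.15e-37 m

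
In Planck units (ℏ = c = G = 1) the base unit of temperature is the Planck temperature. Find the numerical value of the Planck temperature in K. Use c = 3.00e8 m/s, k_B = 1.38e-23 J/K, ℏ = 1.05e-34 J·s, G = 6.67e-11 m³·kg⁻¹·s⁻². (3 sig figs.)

1.42e32 K

T_P = √(ℏc⁵/G) / k_B
  = √(3.83e18) × 7.25e22
  = 1.42e32 K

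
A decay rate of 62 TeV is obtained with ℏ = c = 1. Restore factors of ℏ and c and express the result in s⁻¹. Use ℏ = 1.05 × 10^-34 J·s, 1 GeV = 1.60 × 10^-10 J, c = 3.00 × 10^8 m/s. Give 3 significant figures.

9.45 × 10^28 s⁻¹

A rate is [E]/ℏ; divide by ℏ.
1 GeV → 1/ℏ × (1 GeV in J) = 1.52 × 10^24 s⁻¹.
Convert the energy scale: 62 TeV = 6.20 × 10^4 GeV.
Result: 6.20 × 10^4 × 1.52 × 10^24 = 9.45 × 10^28 s⁻¹.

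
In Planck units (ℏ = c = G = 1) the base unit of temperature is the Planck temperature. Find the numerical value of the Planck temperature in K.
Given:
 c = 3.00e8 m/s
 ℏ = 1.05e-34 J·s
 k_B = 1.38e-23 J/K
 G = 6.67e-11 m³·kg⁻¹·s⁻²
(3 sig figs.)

1.42e32 K

T_P = √(ℏc⁵/G) / k_B
  = √(3.83e18) × 7.25e22
  = 1.42e32 K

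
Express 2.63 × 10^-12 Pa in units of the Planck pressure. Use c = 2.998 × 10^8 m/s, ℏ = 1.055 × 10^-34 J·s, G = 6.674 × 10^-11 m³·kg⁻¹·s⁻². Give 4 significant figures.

5.678 × 10^-126

Planck pressure: p_P = c⁷/(ℏG²) = 4.632 × 10^113 Pa.
2.63 × 10^-12 / 4.632 × 10^113 = 5.678 × 10^-126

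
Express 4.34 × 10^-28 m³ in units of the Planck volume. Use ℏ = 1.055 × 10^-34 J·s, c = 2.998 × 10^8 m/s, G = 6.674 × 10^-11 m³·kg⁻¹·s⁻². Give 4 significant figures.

Planck volume: V_P = (ℏG/c³)^(3/2) = 4.224 × 10^-105 m³.
4.34 × 10^-28 / 4.224 × 10^-105 = 1.027 × 10^77

1.027 × 10^77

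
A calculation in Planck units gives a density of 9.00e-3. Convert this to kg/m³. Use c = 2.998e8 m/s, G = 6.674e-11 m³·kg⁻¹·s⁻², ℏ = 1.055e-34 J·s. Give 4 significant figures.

One Planck density: ρ_P = c⁵/(ℏG²) = 5.154e96 kg/m³.
9.00e-3 × 5.154e96 kg/m³ = 4.638e94 kg/m³

4.638e94 kg/m³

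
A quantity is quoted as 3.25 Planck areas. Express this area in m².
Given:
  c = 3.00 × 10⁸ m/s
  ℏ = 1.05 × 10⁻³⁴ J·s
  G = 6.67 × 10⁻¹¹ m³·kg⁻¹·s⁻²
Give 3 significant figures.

One Planck area: A_P = ℏG/c³ = 2.59 × 10⁻⁷⁰ m².
3.25 × 2.59 × 10⁻⁷⁰ m² = 8.43 × 10⁻⁷⁰ m²

8.43 × 10⁻⁷⁰ m²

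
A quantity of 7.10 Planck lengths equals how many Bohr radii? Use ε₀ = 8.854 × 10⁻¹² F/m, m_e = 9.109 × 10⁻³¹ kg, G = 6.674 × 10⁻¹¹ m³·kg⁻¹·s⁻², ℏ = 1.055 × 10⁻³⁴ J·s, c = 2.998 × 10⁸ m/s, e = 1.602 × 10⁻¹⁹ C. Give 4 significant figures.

Planck length: ℓ_P = √(ℏG/c³) = 1.616 × 10⁻³⁵ m
Bohr radius: a₀ = 4πε₀ℏ²/(m_e e²) = 5.297 × 10⁻¹¹ m
7.10 × 1.616 × 10⁻³⁵ / 5.297 × 10⁻¹¹ = 2.167 × 10⁻²⁴

2.167 × 10⁻²⁴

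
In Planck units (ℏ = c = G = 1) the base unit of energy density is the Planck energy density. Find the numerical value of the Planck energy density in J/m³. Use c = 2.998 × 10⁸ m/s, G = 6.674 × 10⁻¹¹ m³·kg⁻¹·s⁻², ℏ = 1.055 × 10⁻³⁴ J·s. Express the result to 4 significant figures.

4.632 × 10¹¹³ J/m³

u_P = c⁷/(ℏG²)
  = 2.177 × 10⁵⁹ / 4.699 × 10⁻⁵⁵
  = 4.632 × 10¹¹³ J/m³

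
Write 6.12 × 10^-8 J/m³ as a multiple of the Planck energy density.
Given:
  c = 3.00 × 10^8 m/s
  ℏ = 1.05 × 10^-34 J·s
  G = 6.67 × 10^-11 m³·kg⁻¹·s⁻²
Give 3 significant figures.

Planck energy density: u_P = c⁷/(ℏG²) = 4.68 × 10^113 J/m³.
6.12 × 10^-8 / 4.68 × 10^113 = 1.31 × 10^-121

1.31 × 10^-121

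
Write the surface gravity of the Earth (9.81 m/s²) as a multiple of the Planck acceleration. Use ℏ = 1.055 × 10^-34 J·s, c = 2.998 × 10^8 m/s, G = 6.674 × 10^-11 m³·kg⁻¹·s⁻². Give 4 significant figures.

Planck acceleration: a_P = √(c⁷/(ℏG)) = 5.560 × 10^51 m/s².
9.81 / 5.560 × 10^51 = 1.764 × 10^-51

1.764 × 10^-51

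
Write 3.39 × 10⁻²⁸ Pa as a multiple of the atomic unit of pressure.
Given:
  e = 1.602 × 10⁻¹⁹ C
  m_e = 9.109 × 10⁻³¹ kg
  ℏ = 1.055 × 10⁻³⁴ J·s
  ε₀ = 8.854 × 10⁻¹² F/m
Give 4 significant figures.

atomic unit of pressure: P_au = E_h/a₀³ = m_e⁴e¹⁰/((4πε₀)⁵ℏ⁸) = 2.929 × 10¹³ Pa.
3.39 × 10⁻²⁸ / 2.929 × 10¹³ = 1.157 × 10⁻⁴¹

1.157 × 10⁻⁴¹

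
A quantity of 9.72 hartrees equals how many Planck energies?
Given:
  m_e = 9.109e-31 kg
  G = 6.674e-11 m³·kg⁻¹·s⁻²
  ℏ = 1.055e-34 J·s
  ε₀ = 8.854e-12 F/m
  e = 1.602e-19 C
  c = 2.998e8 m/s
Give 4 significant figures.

hartree: E_h = m_e e⁴/(4πε₀ℏ)² = 4.354e-18 J
Planck energy: E_P = √(ℏc⁵/G) = 1.957e9 J
9.72 × 4.354e-18 / 1.957e9 = 2.163e-26

2.163e-26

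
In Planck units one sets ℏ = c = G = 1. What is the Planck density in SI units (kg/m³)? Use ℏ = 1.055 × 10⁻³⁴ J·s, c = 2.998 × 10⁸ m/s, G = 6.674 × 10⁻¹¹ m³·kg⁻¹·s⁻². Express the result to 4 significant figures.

5.154 × 10⁹⁶ kg/m³

ρ_P = c⁵/(ℏG²)
  = 2.422 × 10⁴² / 4.699 × 10⁻⁵⁵
  = 5.154 × 10⁹⁶ kg/m³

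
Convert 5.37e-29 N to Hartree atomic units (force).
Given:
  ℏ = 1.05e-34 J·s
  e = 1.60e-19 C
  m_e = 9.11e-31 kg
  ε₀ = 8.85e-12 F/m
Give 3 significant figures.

6.45e-22

atomic unit of force: F_au = E_h/a₀ = m_e²e⁶/((4πε₀)³ℏ⁴) = 8.33e-8 N.
5.37e-29 / 8.33e-8 = 6.45e-22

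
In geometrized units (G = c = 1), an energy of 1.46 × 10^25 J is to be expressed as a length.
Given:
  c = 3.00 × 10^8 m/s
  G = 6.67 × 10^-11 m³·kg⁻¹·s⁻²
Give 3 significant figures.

1.20 × 10^-19 m

Energy → length via G/c⁴.
1.46 × 10^25 J × (G/c⁴) = 1.20 × 10^-19 m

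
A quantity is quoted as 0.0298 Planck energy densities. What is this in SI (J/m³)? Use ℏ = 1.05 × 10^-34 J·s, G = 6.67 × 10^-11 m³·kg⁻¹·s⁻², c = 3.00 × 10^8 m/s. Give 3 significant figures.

1.40 × 10^112 J/m³

One Planck energy density: u_P = c⁷/(ℏG²) = 4.68 × 10^113 J/m³.
0.0298 × 4.68 × 10^113 J/m³ = 1.40 × 10^112 J/m³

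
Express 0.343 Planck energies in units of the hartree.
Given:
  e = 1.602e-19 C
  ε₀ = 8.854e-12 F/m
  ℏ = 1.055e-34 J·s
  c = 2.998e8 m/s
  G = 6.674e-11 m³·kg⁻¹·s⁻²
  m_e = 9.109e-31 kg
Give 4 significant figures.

Planck energy: E_P = √(ℏc⁵/G) = 1.957e9 J
hartree: E_h = m_e e⁴/(4πε₀ℏ)² = 4.354e-18 J
0.343 × 1.957e9 / 4.354e-18 = 1.541e26

1.541e26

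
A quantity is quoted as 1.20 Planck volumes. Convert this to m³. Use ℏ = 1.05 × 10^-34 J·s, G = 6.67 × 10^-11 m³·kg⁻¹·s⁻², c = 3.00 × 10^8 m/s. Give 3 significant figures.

5.01 × 10^-105 m³

One Planck volume: V_P = (ℏG/c³)^(3/2) = 4.18 × 10^-105 m³.
1.20 × 4.18 × 10^-105 m³ = 5.01 × 10^-105 m³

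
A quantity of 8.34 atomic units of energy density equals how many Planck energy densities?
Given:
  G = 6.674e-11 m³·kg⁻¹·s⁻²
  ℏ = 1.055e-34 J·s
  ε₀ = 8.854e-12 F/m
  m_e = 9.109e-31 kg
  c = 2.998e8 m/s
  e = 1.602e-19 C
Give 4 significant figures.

5.274e-100

atomic unit of energy density: u_au = E_h/a₀³ = m_e⁴e¹⁰/((4πε₀)⁵ℏ⁸) = 2.929e13 J/m³
Planck energy density: u_P = c⁷/(ℏG²) = 4.632e113 J/m³
8.34 × 2.929e13 / 4.632e113 = 5.274e-100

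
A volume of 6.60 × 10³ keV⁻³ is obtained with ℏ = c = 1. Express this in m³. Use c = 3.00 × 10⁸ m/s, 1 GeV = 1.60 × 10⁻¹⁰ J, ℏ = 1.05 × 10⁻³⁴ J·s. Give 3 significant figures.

Volume is [L]³ = [E]⁻³·(ℏc)³.
1 GeV⁻³ → (ℏc)³ × (1 GeV in J)⁻³ = 7.63 × 10⁻⁴⁸ m³.
Convert the energy scale: 6.60 × 10³ keV⁻³ = 6.60 × 10²¹ GeV⁻³.
Result: 6.60 × 10²¹ × 7.63 × 10⁻⁴⁸ = 5.04 × 10⁻²⁶ m³.

5.04 × 10⁻²⁶ m³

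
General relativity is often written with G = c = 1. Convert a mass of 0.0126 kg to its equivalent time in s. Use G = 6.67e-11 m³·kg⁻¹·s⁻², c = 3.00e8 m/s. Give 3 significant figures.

3.11e-38 s

Mass → time via G/c³.
0.0126 kg × (G/c³) = 3.11e-38 s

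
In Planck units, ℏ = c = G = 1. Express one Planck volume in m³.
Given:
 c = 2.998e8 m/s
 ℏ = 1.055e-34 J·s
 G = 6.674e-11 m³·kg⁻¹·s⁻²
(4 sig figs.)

Dimensional analysis gives V_P = (ℏG/c³)^(3/2).
  = √(1.784e-209)
  = 4.224e-105 m³

4.224e-105 m³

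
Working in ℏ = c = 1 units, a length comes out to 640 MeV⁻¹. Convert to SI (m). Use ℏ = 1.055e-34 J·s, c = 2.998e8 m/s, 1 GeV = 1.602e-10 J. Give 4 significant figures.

A length is [E]⁻¹ in ℏ=c=1; restore one factor of ℏc.
1 GeV⁻¹ → ℏc × (1 GeV in J)⁻¹ = 1.974e-16 m.
Convert the energy scale: 640 MeV⁻¹ = 6.40e5 GeV⁻¹.
Result: 6.40e5 × 1.974e-16 = 1.264e-10 m.

1.264e-10 m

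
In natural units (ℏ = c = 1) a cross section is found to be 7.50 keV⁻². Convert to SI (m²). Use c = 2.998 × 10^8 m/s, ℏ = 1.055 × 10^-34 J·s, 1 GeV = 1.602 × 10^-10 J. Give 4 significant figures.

Area is [L]² = [E]⁻²·(ℏc)²; restore (ℏc)².
1 GeV⁻² → (ℏc)² × (1 GeV in J)⁻² = 3.898 × 10^-32 m².
Convert the energy scale: 7.50 keV⁻² = 7.50 × 10^12 GeV⁻².
Result: 7.50 × 10^12 × 3.898 × 10^-32 = 2.924 × 10^-19 m².

2.924 × 10^-19 m²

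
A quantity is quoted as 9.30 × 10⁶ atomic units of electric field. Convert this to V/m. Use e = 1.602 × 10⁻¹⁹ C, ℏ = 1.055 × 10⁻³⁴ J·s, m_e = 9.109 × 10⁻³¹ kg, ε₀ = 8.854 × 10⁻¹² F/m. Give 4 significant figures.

4.772 × 10¹⁸ V/m

One atomic unit of electric field: E_au = E_h/(e a₀) = m_e²e⁵/((4πε₀)³ℏ⁴) = 5.131 × 10¹¹ V/m.
9.30 × 10⁶ × 5.131 × 10¹¹ V/m = 4.772 × 10¹⁸ V/m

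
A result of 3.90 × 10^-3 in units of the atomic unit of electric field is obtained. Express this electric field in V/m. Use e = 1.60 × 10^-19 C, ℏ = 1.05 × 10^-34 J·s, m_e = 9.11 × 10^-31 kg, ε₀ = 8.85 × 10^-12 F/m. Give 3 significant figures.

One atomic unit of electric field: E_au = E_h/(e a₀) = m_e²e⁵/((4πε₀)³ℏ⁴) = 5.20 × 10^11 V/m.
3.90 × 10^-3 × 5.20 × 10^11 V/m = 2.03 × 10^9 V/m

2.03 × 10^9 V/m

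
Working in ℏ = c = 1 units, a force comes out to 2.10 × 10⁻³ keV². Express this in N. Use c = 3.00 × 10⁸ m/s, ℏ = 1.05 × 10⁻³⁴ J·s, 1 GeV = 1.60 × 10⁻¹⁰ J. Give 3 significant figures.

Force is [E]/[L] = [E]²/(ℏc); restore (ℏc)⁻¹.
1 GeV² → 1/(ℏc) × (1 GeV in J)² = 8.13 × 10⁵ N.
Convert the energy scale: 2.10 × 10⁻³ keV² = 2.10 × 10⁻¹⁵ GeV².
Result: 2.10 × 10⁻¹⁵ × 8.13 × 10⁵ = 1.71 × 10⁻⁹ N.

1.71 × 10⁻⁹ N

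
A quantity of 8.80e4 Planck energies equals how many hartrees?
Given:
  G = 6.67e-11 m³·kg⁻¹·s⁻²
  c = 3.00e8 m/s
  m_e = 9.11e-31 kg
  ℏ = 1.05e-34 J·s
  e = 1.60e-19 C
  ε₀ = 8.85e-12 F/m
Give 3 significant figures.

Planck energy: E_P = √(ℏc⁵/G) = 1.96e9 J
hartree: E_h = m_e e⁴/(4πε₀ℏ)² = 4.38e-18 J
8.80e4 × 1.96e9 / 4.38e-18 = 3.93e31

3.93e31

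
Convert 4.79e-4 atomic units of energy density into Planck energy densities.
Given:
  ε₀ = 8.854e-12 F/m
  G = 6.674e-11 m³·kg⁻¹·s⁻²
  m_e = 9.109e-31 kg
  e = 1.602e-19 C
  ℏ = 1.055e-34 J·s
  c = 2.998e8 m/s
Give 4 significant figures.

3.029e-104

atomic unit of energy density: u_au = E_h/a₀³ = m_e⁴e¹⁰/((4πε₀)⁵ℏ⁸) = 2.929e13 J/m³
Planck energy density: u_P = c⁷/(ℏG²) = 4.632e113 J/m³
4.79e-4 × 2.929e13 / 4.632e113 = 3.029e-104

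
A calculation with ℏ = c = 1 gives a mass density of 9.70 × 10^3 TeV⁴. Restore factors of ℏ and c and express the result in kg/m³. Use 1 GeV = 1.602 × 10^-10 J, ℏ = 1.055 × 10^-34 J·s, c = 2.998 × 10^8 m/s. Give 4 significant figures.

2.246 × 10^36 kg/m³

Mass density is [E]/(c²[L]³) = [E]⁴/(ℏ³c⁵).
1 GeV⁴ → 1/(ℏ³c⁵) × (1 GeV in J)⁴ = 2.316 × 10^20 kg/m³.
Convert the energy scale: 9.70 × 10^3 TeV⁴ = 9.70 × 10^15 GeV⁴.
Result: 9.70 × 10^15 × 2.316 × 10^20 = 2.246 × 10^36 kg/m³.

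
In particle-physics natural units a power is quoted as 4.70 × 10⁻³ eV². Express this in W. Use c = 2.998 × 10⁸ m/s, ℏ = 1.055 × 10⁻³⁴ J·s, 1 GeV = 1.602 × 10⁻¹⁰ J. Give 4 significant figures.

Power is [E]/[T] = [E]²/ℏ.
1 GeV² → 1/ℏ × (1 GeV in J)² = 2.433 × 10¹⁴ W.
Convert the energy scale: 4.70 × 10⁻³ eV² = 4.70 × 10⁻²¹ GeV².
Result: 4.70 × 10⁻²¹ × 2.433 × 10¹⁴ = 1.143 × 10⁻⁶ W.

1.143 × 10⁻⁶ W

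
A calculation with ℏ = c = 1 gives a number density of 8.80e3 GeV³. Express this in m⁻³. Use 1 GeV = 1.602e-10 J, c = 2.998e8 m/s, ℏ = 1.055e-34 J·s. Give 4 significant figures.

1.143e51 m⁻³

Number density is [L]⁻³ = [E]³/(ℏc)³.
1 GeV³ → 1/(ℏc)³ × (1 GeV in J)³ = 1.299e47 m⁻³.
Result: 8.80e3 × 1.299e47 = 1.143e51 m⁻³.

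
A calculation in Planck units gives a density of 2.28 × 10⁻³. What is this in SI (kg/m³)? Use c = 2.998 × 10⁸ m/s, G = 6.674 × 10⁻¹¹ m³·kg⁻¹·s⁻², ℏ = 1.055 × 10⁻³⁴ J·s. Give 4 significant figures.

One Planck density: ρ_P = c⁵/(ℏG²) = 5.154 × 10⁹⁶ kg/m³.
2.28 × 10⁻³ × 5.154 × 10⁹⁶ kg/m³ = 1.175 × 10⁹⁴ kg/m³

1.175 × 10⁹⁴ kg/m³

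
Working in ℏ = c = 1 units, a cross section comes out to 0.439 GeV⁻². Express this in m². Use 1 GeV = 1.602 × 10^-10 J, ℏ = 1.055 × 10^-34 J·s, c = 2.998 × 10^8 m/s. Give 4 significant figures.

Area is [L]² = [E]⁻²·(ℏc)²; restore (ℏc)².
1 GeV⁻² → (ℏc)² × (1 GeV in J)⁻² = 3.898 × 10^-32 m².
Result: 0.439 × 3.898 × 10^-32 = 1.711 × 10^-32 m².

1.711 × 10^-32 m²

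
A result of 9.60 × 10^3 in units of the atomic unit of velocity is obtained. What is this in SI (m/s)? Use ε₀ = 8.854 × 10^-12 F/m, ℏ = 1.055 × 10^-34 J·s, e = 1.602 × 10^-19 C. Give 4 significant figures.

One atomic unit of velocity: v_au = e²/(4πε₀ℏ) = 2.186 × 10^6 m/s.
9.60 × 10^3 × 2.186 × 10^6 m/s = 2.099 × 10^10 m/s

2.099 × 10^10 m/s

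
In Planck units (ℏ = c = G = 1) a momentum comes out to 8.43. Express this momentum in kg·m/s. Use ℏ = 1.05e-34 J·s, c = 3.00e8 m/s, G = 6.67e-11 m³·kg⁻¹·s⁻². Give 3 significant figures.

One Planck momentum: p_P = √(ℏc³/G) = 6.52 kg·m/s.
8.43 × 6.52 kg·m/s = 55 kg·m/s

55 kg·m/s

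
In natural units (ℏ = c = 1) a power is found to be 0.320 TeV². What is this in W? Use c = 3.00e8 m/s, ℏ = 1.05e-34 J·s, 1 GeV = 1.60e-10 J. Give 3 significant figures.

7.80e19 W

Power is [E]/[T] = [E]²/ℏ.
1 GeV² → 1/ℏ × (1 GeV in J)² = 2.44e14 W.
Convert the energy scale: 0.320 TeV² = 3.20e5 GeV².
Result: 3.20e5 × 2.44e14 = 7.80e19 W.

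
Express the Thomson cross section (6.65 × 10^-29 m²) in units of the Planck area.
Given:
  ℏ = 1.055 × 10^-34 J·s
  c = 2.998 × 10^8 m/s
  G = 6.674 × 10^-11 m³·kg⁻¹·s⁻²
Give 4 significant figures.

Planck area: A_P = ℏG/c³ = 2.613 × 10^-70 m².
6.65 × 10^-29 / 2.613 × 10^-70 = 2.545 × 10^41

2.545 × 10^41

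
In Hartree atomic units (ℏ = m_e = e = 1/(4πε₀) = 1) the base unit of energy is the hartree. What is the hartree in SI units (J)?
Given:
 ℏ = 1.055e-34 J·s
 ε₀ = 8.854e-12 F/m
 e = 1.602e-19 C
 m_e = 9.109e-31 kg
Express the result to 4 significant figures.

E_h = m_e e⁴/(4πε₀ℏ)²
  = 6.000e-106 / 1.378e-88
  = 4.354e-18 J

4.354e-18 J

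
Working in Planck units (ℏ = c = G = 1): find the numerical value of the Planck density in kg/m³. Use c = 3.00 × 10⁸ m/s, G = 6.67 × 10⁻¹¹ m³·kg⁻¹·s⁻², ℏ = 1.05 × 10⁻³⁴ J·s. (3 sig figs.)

5.20 × 10⁹⁶ kg/m³

The unique combination of the constants set to 1 with dimensions of density is ρ_P = c⁵/(ℏG²).
  = 2.43 × 10⁴² / 4.67 × 10⁻⁵⁵
  = 5.20 × 10⁹⁶ kg/m³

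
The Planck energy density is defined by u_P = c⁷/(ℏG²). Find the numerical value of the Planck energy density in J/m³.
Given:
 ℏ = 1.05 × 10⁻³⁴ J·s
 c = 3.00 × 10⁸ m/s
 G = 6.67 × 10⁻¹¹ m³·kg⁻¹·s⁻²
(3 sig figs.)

4.68 × 10¹¹³ J/m³

u_P = c⁷/(ℏG²)
  = 2.19 × 10⁵⁹ / 4.67 × 10⁻⁵⁵
  = 4.68 × 10¹¹³ J/m³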